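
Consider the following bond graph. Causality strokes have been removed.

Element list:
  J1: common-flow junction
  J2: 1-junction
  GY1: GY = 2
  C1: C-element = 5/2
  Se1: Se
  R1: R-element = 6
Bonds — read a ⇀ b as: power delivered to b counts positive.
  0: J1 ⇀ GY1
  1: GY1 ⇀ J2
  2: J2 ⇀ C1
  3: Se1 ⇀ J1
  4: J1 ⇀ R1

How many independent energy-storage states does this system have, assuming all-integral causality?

1  (C1 all integral)

β3 |J1  (Se1 (Se) sets effort on bond)
β2 |J2  (prefer integral on C1)
β1 |GY1  (J2: last free bond brings flow in)
β0 |GY1  (GY1 both-in/both-out from 1)
β4 |J1  (J1 flow already set via bond 0)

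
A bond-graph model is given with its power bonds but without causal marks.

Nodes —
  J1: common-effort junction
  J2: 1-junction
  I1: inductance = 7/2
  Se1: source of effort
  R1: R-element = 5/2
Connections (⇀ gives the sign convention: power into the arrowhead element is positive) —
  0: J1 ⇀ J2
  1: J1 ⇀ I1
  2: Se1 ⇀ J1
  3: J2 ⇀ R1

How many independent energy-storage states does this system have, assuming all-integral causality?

b2 stroke at J1  (Se1: effort source, stroke at far end)
b0 stroke at J2  (common-e at J1 fixed by 2)
b1 stroke at I1  (J1 effort already set via bond 2)
b3 stroke at R1  (J2: last free bond brings flow in)

1  (I1 all integral)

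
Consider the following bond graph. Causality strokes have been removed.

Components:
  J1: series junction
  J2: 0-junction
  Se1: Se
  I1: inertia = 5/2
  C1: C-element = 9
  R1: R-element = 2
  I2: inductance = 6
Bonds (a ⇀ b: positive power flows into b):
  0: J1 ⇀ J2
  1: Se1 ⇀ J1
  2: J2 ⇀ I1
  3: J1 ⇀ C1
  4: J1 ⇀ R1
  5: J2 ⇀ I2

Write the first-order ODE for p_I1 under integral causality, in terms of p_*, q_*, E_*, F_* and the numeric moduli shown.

#1 stroke→J1  (source Se1 imposes e)
#2 stroke→I1  (I1 integral (f out))
#3 stroke→J1  (C1 integral (e out))
#5 stroke→I2  (prefer integral on I2)
#0 stroke→J2  (J2: last free bond brings effort in)
#4 stroke→J1  (J1 flow already set via bond 0)

dp_I1/dt = E_Se1 - 4*p_I1/5 - p_I2/3 - q_C1/9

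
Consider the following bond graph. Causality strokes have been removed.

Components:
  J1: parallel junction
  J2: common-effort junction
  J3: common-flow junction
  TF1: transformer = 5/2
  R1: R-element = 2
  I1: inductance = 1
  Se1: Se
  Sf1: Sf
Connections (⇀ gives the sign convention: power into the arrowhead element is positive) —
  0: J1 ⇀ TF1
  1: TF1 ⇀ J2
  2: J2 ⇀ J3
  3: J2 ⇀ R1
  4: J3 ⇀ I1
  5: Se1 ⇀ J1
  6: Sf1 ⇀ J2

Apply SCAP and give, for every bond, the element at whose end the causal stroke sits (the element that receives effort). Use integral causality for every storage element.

β0 →TF1
β1 →J2
β2 →J3
β3 →R1
β4 →I1
β5 →J1
β6 →Sf1

bond 5 →J1  (Se1 fixes effort; stroke away)
bond 6 →Sf1  (Sf1 (Sf) sets flow on bond)
bond 0 →TF1  (J1: bond 5 brought effort, rest push out)
bond 1 →J2  (TF1 one-in-one-out from 0)
bond 2 →J3  (J2: bond 1 brought effort, rest push out)
bond 3 →R1  (J2: bond 1 brought effort, rest push out)
bond 4 →I1  (J3: last free bond brings flow in)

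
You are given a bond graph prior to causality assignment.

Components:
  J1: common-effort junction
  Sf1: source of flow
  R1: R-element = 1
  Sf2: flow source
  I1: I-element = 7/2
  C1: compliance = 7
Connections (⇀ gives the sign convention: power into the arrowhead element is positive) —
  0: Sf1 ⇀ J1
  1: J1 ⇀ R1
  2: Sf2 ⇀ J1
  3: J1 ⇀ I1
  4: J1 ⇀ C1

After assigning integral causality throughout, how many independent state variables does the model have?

2  (C1, I1 all integral)

β0 |Sf1  (Sf1 fixes flow; stroke at Sf1)
β2 |Sf2  (Sf2 (Sf) sets flow on bond)
β3 |I1  (prefer integral on I1)
β4 |J1  (prefer integral on C1)
β1 |R1  (common-e at J1 fixed by 4)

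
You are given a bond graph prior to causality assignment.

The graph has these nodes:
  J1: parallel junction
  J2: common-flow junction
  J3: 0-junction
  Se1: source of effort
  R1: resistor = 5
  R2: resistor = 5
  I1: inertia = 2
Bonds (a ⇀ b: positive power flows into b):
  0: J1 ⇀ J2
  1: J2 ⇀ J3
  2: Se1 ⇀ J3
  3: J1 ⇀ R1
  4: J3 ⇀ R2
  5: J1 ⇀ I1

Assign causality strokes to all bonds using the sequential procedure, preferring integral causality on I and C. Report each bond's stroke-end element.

#2 stroke at J3  (source Se1 imposes e)
#1 stroke at J2  (common-e at J3 fixed by 2)
#4 stroke at R2  (0-jn J3 has e-setter on 2)
#0 stroke at J1  (only one flow-in slot at J2)
#3 stroke at R1  (J1: bond 0 brought effort, rest push out)
#5 stroke at I1  (J1 effort already set via bond 0)

bond 0 |J1
bond 1 |J2
bond 2 |J3
bond 3 |R1
bond 4 |R2
bond 5 |I1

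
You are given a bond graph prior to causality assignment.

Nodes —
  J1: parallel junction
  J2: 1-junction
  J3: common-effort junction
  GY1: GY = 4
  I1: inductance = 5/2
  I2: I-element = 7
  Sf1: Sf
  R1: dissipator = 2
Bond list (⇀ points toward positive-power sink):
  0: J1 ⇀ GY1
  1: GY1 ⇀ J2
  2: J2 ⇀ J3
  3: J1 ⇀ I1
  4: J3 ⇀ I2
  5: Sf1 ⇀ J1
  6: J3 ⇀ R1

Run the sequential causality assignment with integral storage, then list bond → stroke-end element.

bond 5 →Sf1  (source Sf1 imposes f)
bond 3 →I1  (I1 integral (f out))
bond 0 →J1  (J1: last free bond brings effort in)
bond 1 →J2  (GY GY1: same side as bond 0)
bond 2 →J3  (J2: last free bond brings flow in)
bond 4 →I2  (0-jn J3 has e-setter on 2)
bond 6 →R1  (0-jn J3 has e-setter on 2)

bond 0 stroke→J1
bond 1 stroke→J2
bond 2 stroke→J3
bond 3 stroke→I1
bond 4 stroke→I2
bond 5 stroke→Sf1
bond 6 stroke→R1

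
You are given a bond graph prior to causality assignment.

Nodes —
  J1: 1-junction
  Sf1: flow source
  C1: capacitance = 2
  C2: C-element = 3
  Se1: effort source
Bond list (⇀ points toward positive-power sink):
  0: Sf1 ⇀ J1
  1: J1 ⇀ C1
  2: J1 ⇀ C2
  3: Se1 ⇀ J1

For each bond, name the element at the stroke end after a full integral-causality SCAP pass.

β0 stroke→Sf1
β1 stroke→J1
β2 stroke→J1
β3 stroke→J1

bond 0 |Sf1  (Sf1 (Sf) sets flow on bond)
bond 3 |J1  (Se1: effort source, stroke at far end)
bond 1 |J1  (J1 flow already set via bond 0)
bond 2 |J1  (J1 flow already set via bond 0)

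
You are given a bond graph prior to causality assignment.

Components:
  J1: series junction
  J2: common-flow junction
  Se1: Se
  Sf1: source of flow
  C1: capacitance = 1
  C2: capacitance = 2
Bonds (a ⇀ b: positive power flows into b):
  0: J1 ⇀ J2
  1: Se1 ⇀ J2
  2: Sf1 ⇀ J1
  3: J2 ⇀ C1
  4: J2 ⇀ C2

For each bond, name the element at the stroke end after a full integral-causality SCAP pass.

β1 stroke at J2  (Se1: effort source, stroke at far end)
β2 stroke at Sf1  (Sf1 fixes flow; stroke at Sf1)
β0 stroke at J1  (J1: bond 2 brought flow, rest push out)
β3 stroke at J2  (J2: bond 0 brought flow, rest push out)
β4 stroke at J2  (common-f at J2 fixed by 0)

bond 0 |J1
bond 1 |J2
bond 2 |Sf1
bond 3 |J2
bond 4 |J2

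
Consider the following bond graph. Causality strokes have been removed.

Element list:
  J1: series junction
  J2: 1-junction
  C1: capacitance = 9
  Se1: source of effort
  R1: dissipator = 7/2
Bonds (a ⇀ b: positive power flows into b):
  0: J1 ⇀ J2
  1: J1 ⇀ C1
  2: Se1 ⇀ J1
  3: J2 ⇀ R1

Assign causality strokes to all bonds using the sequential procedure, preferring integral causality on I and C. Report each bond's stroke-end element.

bond 0 stroke at J2
bond 1 stroke at J1
bond 2 stroke at J1
bond 3 stroke at R1

bond 2 stroke at J1  (Se1 (Se) sets effort on bond)
bond 1 stroke at J1  (prefer integral on C1)
bond 0 stroke at J2  (J1 needs exactly one f-in)
bond 3 stroke at R1  (J2: last free bond brings flow in)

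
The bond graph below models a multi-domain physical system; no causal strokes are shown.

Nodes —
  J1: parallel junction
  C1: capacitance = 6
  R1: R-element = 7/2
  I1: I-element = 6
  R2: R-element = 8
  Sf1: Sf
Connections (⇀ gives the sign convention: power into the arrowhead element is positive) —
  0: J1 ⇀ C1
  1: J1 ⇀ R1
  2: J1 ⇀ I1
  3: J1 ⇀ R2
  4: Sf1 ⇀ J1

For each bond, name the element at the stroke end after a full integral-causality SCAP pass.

bond 0 stroke at J1
bond 1 stroke at R1
bond 2 stroke at I1
bond 3 stroke at R2
bond 4 stroke at Sf1

#4 stroke→Sf1  (Sf1: flow source, stroke at near end)
#0 stroke→J1  (C1 outputs effort q/C1)
#1 stroke→R1  (J1: bond 0 brought effort, rest push out)
#2 stroke→I1  (J1: bond 0 brought effort, rest push out)
#3 stroke→R2  (0-jn J1 has e-setter on 0)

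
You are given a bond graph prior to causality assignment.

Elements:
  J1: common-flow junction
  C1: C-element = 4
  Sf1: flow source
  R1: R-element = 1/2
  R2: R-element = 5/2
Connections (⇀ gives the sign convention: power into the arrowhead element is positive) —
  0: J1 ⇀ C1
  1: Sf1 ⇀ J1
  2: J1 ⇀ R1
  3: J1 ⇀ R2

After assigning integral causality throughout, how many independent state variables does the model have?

1  (C1 all integral)

#1 stroke→Sf1  (Sf1 (Sf) sets flow on bond)
#0 stroke→J1  (J1 flow already set via bond 1)
#2 stroke→J1  (J1: bond 1 brought flow, rest push out)
#3 stroke→J1  (J1: bond 1 brought flow, rest push out)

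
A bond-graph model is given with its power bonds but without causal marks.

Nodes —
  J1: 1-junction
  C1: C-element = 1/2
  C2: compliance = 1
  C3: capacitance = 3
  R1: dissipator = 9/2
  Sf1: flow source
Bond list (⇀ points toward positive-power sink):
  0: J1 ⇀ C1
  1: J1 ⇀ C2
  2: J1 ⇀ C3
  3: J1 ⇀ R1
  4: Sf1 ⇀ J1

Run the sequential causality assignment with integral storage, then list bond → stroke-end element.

b4 |Sf1  (Sf1: flow source, stroke at near end)
b0 |J1  (J1: bond 4 brought flow, rest push out)
b1 |J1  (common-f at J1 fixed by 4)
b2 |J1  (J1: bond 4 brought flow, rest push out)
b3 |J1  (common-f at J1 fixed by 4)

β0 stroke→J1
β1 stroke→J1
β2 stroke→J1
β3 stroke→J1
β4 stroke→Sf1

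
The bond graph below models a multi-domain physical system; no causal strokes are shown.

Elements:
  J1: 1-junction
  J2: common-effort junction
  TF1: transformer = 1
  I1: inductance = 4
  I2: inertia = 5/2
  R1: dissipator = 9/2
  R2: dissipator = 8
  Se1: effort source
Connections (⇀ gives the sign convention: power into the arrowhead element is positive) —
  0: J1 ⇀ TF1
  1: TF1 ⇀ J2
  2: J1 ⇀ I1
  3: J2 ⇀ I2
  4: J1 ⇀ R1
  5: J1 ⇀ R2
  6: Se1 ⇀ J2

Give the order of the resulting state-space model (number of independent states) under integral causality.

b6 |J2  (Se1 fixes effort; stroke away)
b1 |TF1  (J2 effort already set via bond 6)
b3 |I2  (common-e at J2 fixed by 6)
b0 |J1  (TF1 one-in-one-out from 1)
b2 |I1  (prefer integral on I1)
b4 |J1  (J1: bond 2 brought flow, rest push out)
b5 |J1  (J1: bond 2 brought flow, rest push out)

2  (I1, I2 all integral)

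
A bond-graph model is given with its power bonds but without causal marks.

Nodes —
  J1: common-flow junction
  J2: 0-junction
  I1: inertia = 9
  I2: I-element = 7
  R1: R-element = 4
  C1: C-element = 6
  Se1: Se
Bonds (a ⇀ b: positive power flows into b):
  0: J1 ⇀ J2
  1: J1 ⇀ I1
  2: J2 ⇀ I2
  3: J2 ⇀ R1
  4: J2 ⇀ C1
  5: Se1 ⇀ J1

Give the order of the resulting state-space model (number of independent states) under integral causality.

β5 →J1  (Se1 (Se) sets effort on bond)
β1 →I1  (I1: I, integral causality)
β0 →J1  (1-jn J1 has f-setter on 1)
β2 →I2  (I2 integral (f out))
β4 →J2  (prefer integral on C1)
β3 →R1  (J2 effort already set via bond 4)

3  (C1, I1, I2 all integral)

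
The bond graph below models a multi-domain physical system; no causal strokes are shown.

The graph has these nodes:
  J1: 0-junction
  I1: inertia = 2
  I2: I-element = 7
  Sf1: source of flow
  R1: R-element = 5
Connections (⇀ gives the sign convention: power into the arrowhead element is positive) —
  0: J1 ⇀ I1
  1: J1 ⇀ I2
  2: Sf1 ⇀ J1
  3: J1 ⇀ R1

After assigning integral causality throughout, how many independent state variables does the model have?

2  (I1, I2 all integral)

β2 stroke at Sf1  (Sf1: flow source, stroke at near end)
β0 stroke at I1  (I1 outputs flow p/I1)
β1 stroke at I2  (I2 outputs flow p/I2)
β3 stroke at J1  (closing 0-jn rule on J1)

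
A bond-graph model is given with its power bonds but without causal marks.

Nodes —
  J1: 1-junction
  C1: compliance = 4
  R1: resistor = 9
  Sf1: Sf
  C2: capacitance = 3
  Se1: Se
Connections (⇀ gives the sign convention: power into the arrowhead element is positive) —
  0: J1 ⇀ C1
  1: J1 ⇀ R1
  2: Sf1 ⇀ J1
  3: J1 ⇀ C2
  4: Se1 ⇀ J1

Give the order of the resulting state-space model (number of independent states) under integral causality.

β2 |Sf1  (Sf1 (Sf) sets flow on bond)
β4 |J1  (Se1: effort source, stroke at far end)
β0 |J1  (common-f at J1 fixed by 2)
β1 |J1  (J1: bond 2 brought flow, rest push out)
β3 |J1  (J1 flow already set via bond 2)

2  (C1, C2 all integral)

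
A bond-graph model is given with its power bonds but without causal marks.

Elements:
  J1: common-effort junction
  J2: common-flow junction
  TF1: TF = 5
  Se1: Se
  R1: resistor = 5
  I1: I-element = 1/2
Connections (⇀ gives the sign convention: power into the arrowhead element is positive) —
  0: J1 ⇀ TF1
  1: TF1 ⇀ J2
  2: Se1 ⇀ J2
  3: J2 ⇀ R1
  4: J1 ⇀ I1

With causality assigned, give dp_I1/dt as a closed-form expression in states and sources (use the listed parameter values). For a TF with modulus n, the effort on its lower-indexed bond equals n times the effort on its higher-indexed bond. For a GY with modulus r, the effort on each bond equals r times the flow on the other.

dp_I1/dt = -5*E_Se1 - 250*p_I1

β2 stroke→J2  (Se1 fixes effort; stroke away)
β4 stroke→I1  (prefer integral on I1)
β0 stroke→J1  (J1: last free bond brings effort in)
β1 stroke→TF1  (TF1: transformer flips bond 0)
β3 stroke→J2  (1-jn J2 has f-setter on 1)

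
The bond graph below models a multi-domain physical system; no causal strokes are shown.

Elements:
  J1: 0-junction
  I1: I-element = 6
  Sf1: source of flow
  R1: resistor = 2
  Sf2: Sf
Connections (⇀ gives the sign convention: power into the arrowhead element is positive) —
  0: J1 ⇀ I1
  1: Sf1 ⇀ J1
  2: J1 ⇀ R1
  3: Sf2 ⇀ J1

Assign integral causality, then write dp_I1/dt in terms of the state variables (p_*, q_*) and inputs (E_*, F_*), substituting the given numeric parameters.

bond 1 →Sf1  (Sf1: flow source, stroke at near end)
bond 3 →Sf2  (Sf2: flow source, stroke at near end)
bond 0 →I1  (prefer integral on I1)
bond 2 →J1  (closing 0-jn rule on J1)

dp_I1/dt = 2*F_Sf1 + 2*F_Sf2 - p_I1/3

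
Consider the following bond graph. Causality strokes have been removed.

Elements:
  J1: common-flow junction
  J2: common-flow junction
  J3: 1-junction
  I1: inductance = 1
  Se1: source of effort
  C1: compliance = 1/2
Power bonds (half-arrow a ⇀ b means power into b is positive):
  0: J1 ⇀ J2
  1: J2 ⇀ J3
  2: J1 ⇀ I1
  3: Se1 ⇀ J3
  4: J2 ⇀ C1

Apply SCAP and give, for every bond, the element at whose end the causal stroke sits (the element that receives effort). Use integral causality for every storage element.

bond 3 stroke→J3  (Se1 (Se) sets effort on bond)
bond 1 stroke→J2  (only one flow-in slot at J3)
bond 2 stroke→I1  (I1: I, integral causality)
bond 0 stroke→J1  (J1: bond 2 brought flow, rest push out)
bond 4 stroke→J2  (common-f at J2 fixed by 0)

#0 stroke→J1
#1 stroke→J2
#2 stroke→I1
#3 stroke→J3
#4 stroke→J2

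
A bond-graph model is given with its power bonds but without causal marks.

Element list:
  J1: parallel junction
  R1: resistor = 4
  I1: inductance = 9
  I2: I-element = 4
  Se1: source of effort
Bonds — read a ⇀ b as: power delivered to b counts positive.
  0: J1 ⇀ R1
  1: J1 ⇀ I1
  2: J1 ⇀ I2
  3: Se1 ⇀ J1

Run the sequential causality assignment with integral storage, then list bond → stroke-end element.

bond 0 →R1
bond 1 →I1
bond 2 →I2
bond 3 →J1

b3 stroke→J1  (source Se1 imposes e)
b0 stroke→R1  (common-e at J1 fixed by 3)
b1 stroke→I1  (J1 effort already set via bond 3)
b2 stroke→I2  (J1 effort already set via bond 3)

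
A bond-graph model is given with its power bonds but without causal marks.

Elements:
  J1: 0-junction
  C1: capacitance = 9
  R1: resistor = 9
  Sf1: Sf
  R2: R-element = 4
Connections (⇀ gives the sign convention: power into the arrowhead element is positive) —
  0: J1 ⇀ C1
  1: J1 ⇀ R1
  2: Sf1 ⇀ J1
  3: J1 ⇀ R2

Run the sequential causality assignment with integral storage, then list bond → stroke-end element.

bond 2 →Sf1  (Sf1 (Sf) sets flow on bond)
bond 0 →J1  (C1 integral (e out))
bond 1 →R1  (J1 effort already set via bond 0)
bond 3 →R2  (common-e at J1 fixed by 0)

#0 stroke→J1
#1 stroke→R1
#2 stroke→Sf1
#3 stroke→R2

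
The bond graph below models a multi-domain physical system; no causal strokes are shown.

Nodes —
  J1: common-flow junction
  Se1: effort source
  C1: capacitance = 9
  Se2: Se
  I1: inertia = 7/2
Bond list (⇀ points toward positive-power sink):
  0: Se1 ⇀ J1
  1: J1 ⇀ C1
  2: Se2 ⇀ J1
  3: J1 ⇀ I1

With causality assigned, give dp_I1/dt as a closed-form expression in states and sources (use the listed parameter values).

bond 0 |J1  (Se1: effort source, stroke at far end)
bond 2 |J1  (Se2 (Se) sets effort on bond)
bond 1 |J1  (C1 integral (e out))
bond 3 |I1  (J1: last free bond brings flow in)

dp_I1/dt = E_Se1 + E_Se2 - q_C1/9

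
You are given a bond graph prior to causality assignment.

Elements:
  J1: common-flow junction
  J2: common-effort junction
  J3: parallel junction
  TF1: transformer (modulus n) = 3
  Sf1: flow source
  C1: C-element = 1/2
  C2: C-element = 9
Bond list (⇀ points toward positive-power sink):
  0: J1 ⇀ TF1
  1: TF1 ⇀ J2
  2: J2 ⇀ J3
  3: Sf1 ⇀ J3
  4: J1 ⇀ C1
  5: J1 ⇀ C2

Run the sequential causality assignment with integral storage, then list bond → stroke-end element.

bond 3 |Sf1  (source Sf1 imposes f)
bond 2 |J3  (J3 needs exactly one e-in)
bond 1 |J2  (closing 0-jn rule on J2)
bond 0 |TF1  (TF1: transformer flips bond 1)
bond 4 |J1  (J1: bond 0 brought flow, rest push out)
bond 5 |J1  (J1: bond 0 brought flow, rest push out)

β0 stroke at TF1
β1 stroke at J2
β2 stroke at J3
β3 stroke at Sf1
β4 stroke at J1
β5 stroke at J1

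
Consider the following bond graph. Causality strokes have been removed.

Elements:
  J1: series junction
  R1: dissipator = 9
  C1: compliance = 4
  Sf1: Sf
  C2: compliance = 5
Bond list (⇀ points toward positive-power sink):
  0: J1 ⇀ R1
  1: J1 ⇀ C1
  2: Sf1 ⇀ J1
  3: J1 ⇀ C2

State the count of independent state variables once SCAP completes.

#2 →Sf1  (Sf1: flow source, stroke at near end)
#0 →J1  (common-f at J1 fixed by 2)
#1 →J1  (common-f at J1 fixed by 2)
#3 →J1  (J1: bond 2 brought flow, rest push out)

2  (C1, C2 all integral)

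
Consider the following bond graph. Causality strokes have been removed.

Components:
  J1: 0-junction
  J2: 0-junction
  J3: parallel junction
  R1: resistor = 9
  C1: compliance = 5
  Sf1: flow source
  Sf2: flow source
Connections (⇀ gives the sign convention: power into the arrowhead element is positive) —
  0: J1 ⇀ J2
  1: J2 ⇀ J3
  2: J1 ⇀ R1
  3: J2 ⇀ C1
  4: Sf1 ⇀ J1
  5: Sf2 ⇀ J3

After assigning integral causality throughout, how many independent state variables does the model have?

β4 stroke→Sf1  (Sf1 fixes flow; stroke at Sf1)
β5 stroke→Sf2  (Sf2: flow source, stroke at near end)
β1 stroke→J3  (J3: last free bond brings effort in)
β3 stroke→J2  (prefer integral on C1)
β0 stroke→J1  (J2: bond 3 brought effort, rest push out)
β2 stroke→R1  (common-e at J1 fixed by 0)

1  (C1 all integral)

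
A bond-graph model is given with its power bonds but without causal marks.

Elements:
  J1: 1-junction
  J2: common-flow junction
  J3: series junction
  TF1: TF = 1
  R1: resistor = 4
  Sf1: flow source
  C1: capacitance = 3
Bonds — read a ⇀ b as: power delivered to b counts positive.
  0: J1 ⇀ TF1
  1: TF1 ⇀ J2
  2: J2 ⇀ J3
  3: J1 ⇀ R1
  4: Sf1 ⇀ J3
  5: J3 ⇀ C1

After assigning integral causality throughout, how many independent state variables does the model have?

1  (C1 all integral)

bond 4 stroke at Sf1  (Sf1 (Sf) sets flow on bond)
bond 2 stroke at J3  (1-jn J3 has f-setter on 4)
bond 5 stroke at J3  (1-jn J3 has f-setter on 4)
bond 1 stroke at J2  (common-f at J2 fixed by 2)
bond 0 stroke at TF1  (through TF1, causality passes straight; one stroke at TF1)
bond 3 stroke at J1  (J1: bond 0 brought flow, rest push out)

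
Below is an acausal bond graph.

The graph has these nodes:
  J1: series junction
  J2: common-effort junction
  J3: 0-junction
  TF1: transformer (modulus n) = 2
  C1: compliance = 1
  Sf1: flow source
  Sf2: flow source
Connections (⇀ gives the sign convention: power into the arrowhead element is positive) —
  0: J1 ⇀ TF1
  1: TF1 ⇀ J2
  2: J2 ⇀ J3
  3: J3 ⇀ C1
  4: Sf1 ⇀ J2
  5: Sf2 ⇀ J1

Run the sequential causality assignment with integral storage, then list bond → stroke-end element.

b0 →J1
b1 →TF1
b2 →J2
b3 →J3
b4 →Sf1
b5 →Sf2

#4 |Sf1  (Sf1 fixes flow; stroke at Sf1)
#5 |Sf2  (Sf2: flow source, stroke at near end)
#0 |J1  (1-jn J1 has f-setter on 5)
#1 |TF1  (TF1 one-in-one-out from 0)
#2 |J2  (J2: last free bond brings effort in)
#3 |J3  (closing 0-jn rule on J3)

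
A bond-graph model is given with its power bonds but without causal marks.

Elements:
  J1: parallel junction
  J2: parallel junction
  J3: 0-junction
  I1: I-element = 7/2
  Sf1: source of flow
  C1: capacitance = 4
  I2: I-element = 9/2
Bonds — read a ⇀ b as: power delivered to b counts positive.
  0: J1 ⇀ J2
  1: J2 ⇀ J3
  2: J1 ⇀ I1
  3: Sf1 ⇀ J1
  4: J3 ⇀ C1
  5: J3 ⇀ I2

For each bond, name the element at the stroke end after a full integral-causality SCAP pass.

b0 |J1
b1 |J2
b2 |I1
b3 |Sf1
b4 |J3
b5 |I2

β3 stroke at Sf1  (Sf1 fixes flow; stroke at Sf1)
β2 stroke at I1  (I1 integral (f out))
β0 stroke at J1  (J1 needs exactly one e-in)
β1 stroke at J2  (J2: last free bond brings effort in)
β4 stroke at J3  (C1 outputs effort q/C1)
β5 stroke at I2  (0-jn J3 has e-setter on 4)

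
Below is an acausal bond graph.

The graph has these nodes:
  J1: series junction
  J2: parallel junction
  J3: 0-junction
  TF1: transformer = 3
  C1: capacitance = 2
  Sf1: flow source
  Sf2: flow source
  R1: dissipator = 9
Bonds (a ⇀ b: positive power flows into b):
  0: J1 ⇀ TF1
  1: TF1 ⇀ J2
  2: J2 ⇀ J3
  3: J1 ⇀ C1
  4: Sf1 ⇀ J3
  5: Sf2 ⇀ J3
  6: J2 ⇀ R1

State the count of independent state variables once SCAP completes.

1  (C1 all integral)

#4 |Sf1  (Sf1: flow source, stroke at near end)
#5 |Sf2  (Sf2 (Sf) sets flow on bond)
#2 |J3  (J3: last free bond brings effort in)
#3 |J1  (C1 integral (e out))
#0 |TF1  (J1: last free bond brings flow in)
#1 |J2  (TF TF1: opposite of bond 0)
#6 |R1  (common-e at J2 fixed by 1)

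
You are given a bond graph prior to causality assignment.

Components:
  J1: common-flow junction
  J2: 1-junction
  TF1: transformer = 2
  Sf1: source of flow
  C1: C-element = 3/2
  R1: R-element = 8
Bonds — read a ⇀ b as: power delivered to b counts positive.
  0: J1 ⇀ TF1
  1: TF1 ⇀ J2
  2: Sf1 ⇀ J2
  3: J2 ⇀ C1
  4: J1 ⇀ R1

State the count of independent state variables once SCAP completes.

1  (C1 all integral)

β2 |Sf1  (Sf1 (Sf) sets flow on bond)
β1 |J2  (J2: bond 2 brought flow, rest push out)
β3 |J2  (common-f at J2 fixed by 2)
β0 |TF1  (TF1: transformer flips bond 1)
β4 |J1  (common-f at J1 fixed by 0)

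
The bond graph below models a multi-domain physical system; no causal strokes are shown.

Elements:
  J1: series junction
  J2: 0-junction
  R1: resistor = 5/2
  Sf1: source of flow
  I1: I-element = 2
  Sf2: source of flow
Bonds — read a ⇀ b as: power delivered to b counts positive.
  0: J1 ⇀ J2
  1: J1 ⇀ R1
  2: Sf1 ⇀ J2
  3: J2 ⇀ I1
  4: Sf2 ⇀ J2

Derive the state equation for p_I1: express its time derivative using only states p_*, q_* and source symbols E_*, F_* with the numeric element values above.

b2 stroke at Sf1  (Sf1 fixes flow; stroke at Sf1)
b4 stroke at Sf2  (Sf2: flow source, stroke at near end)
b3 stroke at I1  (I1 outputs flow p/I1)
b0 stroke at J2  (closing 0-jn rule on J2)
b1 stroke at J1  (common-f at J1 fixed by 0)

dp_I1/dt = 5*F_Sf1/2 + 5*F_Sf2/2 - 5*p_I1/4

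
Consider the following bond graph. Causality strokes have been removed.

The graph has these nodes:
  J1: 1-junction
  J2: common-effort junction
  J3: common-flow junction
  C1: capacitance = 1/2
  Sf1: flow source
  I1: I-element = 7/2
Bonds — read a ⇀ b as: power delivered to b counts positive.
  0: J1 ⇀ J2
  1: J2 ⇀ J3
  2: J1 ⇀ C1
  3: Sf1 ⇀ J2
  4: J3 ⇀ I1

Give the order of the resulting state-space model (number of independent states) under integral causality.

#3 stroke at Sf1  (source Sf1 imposes f)
#2 stroke at J1  (C1: C, integral causality)
#0 stroke at J2  (closing 1-jn rule on J1)
#1 stroke at J3  (J2 effort already set via bond 0)
#4 stroke at I1  (J3 needs exactly one f-in)

2  (C1, I1 all integral)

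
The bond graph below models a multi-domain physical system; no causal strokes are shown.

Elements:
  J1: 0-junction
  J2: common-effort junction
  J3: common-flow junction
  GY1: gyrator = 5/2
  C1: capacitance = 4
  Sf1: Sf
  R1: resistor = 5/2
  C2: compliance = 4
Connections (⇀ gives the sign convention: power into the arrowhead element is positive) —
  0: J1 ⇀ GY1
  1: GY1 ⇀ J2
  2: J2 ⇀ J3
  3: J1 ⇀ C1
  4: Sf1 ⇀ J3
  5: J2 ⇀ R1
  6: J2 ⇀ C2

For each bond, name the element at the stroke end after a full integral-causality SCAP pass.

#0 |GY1
#1 |GY1
#2 |J3
#3 |J1
#4 |Sf1
#5 |R1
#6 |J2

bond 4 →Sf1  (Sf1 fixes flow; stroke at Sf1)
bond 2 →J3  (1-jn J3 has f-setter on 4)
bond 3 →J1  (C1 outputs effort q/C1)
bond 0 →GY1  (common-e at J1 fixed by 3)
bond 1 →GY1  (through GY1, causality inverts; strokes same side of GY1)
bond 6 →J2  (prefer integral on C2)
bond 5 →R1  (J2 effort already set via bond 6)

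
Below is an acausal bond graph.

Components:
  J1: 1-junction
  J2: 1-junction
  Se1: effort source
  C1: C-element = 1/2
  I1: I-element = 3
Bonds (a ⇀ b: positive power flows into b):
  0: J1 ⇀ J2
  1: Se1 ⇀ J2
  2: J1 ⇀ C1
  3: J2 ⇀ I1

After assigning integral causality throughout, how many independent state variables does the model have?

bond 1 →J2  (Se1: effort source, stroke at far end)
bond 2 →J1  (C1: C, integral causality)
bond 0 →J2  (J1 needs exactly one f-in)
bond 3 →I1  (closing 1-jn rule on J2)

2  (C1, I1 all integral)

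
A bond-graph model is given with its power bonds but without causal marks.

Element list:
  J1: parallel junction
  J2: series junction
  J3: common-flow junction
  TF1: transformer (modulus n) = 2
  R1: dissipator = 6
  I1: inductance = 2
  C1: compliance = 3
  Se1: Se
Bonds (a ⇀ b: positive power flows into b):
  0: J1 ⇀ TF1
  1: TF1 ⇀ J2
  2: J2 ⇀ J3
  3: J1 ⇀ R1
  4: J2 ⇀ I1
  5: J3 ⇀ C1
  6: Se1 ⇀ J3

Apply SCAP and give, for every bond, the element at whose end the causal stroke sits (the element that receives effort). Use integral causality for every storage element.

b0 stroke→TF1
b1 stroke→J2
b2 stroke→J2
b3 stroke→J1
b4 stroke→I1
b5 stroke→J3
b6 stroke→J3

b6 →J3  (Se1 (Se) sets effort on bond)
b4 →I1  (I1: I, integral causality)
b1 →J2  (1-jn J2 has f-setter on 4)
b2 →J2  (J2 flow already set via bond 4)
b5 →J3  (J3: bond 2 brought flow, rest push out)
b0 →TF1  (TF1 one-in-one-out from 1)
b3 →J1  (closing 0-jn rule on J1)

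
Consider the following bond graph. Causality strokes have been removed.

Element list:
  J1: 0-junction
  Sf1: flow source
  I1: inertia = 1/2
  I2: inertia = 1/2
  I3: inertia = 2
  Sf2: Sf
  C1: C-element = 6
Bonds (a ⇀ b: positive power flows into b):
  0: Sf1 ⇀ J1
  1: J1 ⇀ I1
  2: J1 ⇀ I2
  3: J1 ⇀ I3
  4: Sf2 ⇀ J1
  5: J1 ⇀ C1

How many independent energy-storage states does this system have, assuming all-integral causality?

bond 0 |Sf1  (Sf1: flow source, stroke at near end)
bond 4 |Sf2  (Sf2 fixes flow; stroke at Sf2)
bond 1 |I1  (I1: I, integral causality)
bond 2 |I2  (I2 outputs flow p/I2)
bond 3 |I3  (I3 outputs flow p/I3)
bond 5 |J1  (J1: last free bond brings effort in)

4  (C1, I1, I2, I3 all integral)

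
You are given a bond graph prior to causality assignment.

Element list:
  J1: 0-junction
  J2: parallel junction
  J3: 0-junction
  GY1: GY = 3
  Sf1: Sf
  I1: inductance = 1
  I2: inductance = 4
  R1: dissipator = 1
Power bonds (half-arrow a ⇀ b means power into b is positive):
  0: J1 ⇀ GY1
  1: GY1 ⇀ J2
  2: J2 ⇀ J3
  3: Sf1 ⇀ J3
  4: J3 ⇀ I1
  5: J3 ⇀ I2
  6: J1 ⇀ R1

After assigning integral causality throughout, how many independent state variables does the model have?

#3 stroke→Sf1  (Sf1: flow source, stroke at near end)
#4 stroke→I1  (I1 outputs flow p/I1)
#5 stroke→I2  (I2 outputs flow p/I2)
#2 stroke→J3  (closing 0-jn rule on J3)
#1 stroke→J2  (J2 needs exactly one e-in)
#0 stroke→J1  (GY GY1: same side as bond 1)
#6 stroke→R1  (J1 effort already set via bond 0)

2  (I1, I2 all integral)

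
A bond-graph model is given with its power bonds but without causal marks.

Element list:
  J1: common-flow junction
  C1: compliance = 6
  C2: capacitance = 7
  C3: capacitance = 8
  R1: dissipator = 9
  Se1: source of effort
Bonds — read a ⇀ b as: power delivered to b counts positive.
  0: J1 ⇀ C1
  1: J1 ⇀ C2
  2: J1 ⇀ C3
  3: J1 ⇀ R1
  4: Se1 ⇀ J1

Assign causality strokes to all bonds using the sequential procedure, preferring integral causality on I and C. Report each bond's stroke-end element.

β0 |J1
β1 |J1
β2 |J1
β3 |R1
β4 |J1

b4 stroke→J1  (Se1 fixes effort; stroke away)
b0 stroke→J1  (C1: C, integral causality)
b1 stroke→J1  (C2 integral (e out))
b2 stroke→J1  (prefer integral on C3)
b3 stroke→R1  (J1: last free bond brings flow in)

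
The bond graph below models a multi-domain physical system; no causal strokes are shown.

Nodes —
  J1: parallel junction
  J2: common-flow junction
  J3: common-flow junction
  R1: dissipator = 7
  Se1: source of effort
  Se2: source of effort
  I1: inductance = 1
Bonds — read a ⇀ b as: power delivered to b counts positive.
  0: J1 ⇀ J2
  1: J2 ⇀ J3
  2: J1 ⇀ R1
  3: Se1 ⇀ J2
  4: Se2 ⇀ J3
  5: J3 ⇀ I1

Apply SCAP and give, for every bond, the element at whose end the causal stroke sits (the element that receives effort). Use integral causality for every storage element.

#0 |J2
#1 |J3
#2 |J1
#3 |J2
#4 |J3
#5 |I1

bond 3 |J2  (Se1: effort source, stroke at far end)
bond 4 |J3  (Se2: effort source, stroke at far end)
bond 5 |I1  (I1: I, integral causality)
bond 1 |J3  (J3 flow already set via bond 5)
bond 0 |J2  (J2 flow already set via bond 1)
bond 2 |J1  (only one effort-in slot at J1)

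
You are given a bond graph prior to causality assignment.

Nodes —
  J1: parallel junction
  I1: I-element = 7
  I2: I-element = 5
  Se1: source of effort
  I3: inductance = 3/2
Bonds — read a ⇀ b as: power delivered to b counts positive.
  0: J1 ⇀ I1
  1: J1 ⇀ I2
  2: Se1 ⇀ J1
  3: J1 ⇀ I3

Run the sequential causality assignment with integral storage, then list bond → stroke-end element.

β2 stroke→J1  (Se1: effort source, stroke at far end)
β0 stroke→I1  (common-e at J1 fixed by 2)
β1 stroke→I2  (J1 effort already set via bond 2)
β3 stroke→I3  (common-e at J1 fixed by 2)

#0 →I1
#1 →I2
#2 →J1
#3 →I3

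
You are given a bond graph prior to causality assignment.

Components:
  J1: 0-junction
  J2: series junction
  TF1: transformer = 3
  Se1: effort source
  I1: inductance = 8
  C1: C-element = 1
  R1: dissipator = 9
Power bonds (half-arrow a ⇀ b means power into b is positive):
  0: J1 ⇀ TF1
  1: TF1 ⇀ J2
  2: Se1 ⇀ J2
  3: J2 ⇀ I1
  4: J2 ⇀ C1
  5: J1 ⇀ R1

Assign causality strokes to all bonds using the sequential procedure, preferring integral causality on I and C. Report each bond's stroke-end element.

bond 2 |J2  (Se1 (Se) sets effort on bond)
bond 3 |I1  (I1 integral (f out))
bond 1 |J2  (common-f at J2 fixed by 3)
bond 4 |J2  (J2: bond 3 brought flow, rest push out)
bond 0 |TF1  (TF1 one-in-one-out from 1)
bond 5 |J1  (only one effort-in slot at J1)

bond 0 →TF1
bond 1 →J2
bond 2 →J2
bond 3 →I1
bond 4 →J2
bond 5 →J1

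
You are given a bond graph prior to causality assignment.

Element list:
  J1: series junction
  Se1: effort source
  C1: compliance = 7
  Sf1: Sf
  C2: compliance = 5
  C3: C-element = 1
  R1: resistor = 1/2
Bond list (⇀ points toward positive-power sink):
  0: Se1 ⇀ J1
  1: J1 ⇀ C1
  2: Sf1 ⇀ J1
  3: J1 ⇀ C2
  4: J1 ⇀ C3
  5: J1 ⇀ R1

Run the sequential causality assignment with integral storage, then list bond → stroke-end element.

b0 stroke at J1
b1 stroke at J1
b2 stroke at Sf1
b3 stroke at J1
b4 stroke at J1
b5 stroke at J1

#0 →J1  (source Se1 imposes e)
#2 →Sf1  (Sf1 fixes flow; stroke at Sf1)
#1 →J1  (J1 flow already set via bond 2)
#3 →J1  (common-f at J1 fixed by 2)
#4 →J1  (1-jn J1 has f-setter on 2)
#5 →J1  (J1 flow already set via bond 2)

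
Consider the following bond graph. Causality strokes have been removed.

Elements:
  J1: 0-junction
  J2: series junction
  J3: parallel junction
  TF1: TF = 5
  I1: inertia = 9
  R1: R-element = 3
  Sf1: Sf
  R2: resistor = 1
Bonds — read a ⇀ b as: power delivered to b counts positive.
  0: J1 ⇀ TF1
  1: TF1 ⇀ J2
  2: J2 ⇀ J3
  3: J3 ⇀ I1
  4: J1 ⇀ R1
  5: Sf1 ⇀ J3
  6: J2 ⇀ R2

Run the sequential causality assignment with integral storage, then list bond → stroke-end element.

#5 stroke→Sf1  (Sf1 (Sf) sets flow on bond)
#3 stroke→I1  (I1 outputs flow p/I1)
#2 stroke→J3  (closing 0-jn rule on J3)
#1 stroke→J2  (J2: bond 2 brought flow, rest push out)
#6 stroke→J2  (J2 flow already set via bond 2)
#0 stroke→TF1  (TF TF1: opposite of bond 1)
#4 stroke→J1  (J1: last free bond brings effort in)

bond 0 stroke→TF1
bond 1 stroke→J2
bond 2 stroke→J3
bond 3 stroke→I1
bond 4 stroke→J1
bond 5 stroke→Sf1
bond 6 stroke→J2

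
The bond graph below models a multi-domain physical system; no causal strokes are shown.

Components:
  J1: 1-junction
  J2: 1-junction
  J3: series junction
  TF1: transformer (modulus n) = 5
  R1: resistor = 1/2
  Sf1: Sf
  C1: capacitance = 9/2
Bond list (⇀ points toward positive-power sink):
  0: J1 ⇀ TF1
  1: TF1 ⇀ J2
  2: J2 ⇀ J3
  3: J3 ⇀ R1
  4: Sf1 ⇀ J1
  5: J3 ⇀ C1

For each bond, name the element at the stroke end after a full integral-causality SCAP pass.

#0 →J1
#1 →TF1
#2 →J2
#3 →J3
#4 →Sf1
#5 →J3

bond 4 stroke→Sf1  (Sf1: flow source, stroke at near end)
bond 0 stroke→J1  (J1 flow already set via bond 4)
bond 1 stroke→TF1  (through TF1, causality passes straight; one stroke at TF1)
bond 2 stroke→J2  (J2: bond 1 brought flow, rest push out)
bond 3 stroke→J3  (J3 flow already set via bond 2)
bond 5 stroke→J3  (common-f at J3 fixed by 2)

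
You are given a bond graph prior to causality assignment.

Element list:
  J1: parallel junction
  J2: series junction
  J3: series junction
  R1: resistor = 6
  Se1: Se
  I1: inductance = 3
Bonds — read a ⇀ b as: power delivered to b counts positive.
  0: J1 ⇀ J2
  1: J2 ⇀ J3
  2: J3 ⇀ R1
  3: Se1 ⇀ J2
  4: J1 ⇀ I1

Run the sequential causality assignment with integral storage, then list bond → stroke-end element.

β3 stroke at J2  (Se1 (Se) sets effort on bond)
β4 stroke at I1  (prefer integral on I1)
β0 stroke at J1  (J1 needs exactly one e-in)
β1 stroke at J2  (common-f at J2 fixed by 0)
β2 stroke at J3  (common-f at J3 fixed by 1)

#0 stroke at J1
#1 stroke at J2
#2 stroke at J3
#3 stroke at J2
#4 stroke at I1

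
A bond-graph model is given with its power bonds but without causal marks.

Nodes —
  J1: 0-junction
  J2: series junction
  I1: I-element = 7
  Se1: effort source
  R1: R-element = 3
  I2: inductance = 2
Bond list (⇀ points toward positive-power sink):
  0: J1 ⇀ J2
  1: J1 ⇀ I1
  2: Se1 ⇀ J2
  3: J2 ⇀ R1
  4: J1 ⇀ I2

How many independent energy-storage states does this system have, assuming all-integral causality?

b2 |J2  (source Se1 imposes e)
b1 |I1  (prefer integral on I1)
b4 |I2  (I2 outputs flow p/I2)
b0 |J1  (closing 0-jn rule on J1)
b3 |J2  (J2 flow already set via bond 0)

2  (I1, I2 all integral)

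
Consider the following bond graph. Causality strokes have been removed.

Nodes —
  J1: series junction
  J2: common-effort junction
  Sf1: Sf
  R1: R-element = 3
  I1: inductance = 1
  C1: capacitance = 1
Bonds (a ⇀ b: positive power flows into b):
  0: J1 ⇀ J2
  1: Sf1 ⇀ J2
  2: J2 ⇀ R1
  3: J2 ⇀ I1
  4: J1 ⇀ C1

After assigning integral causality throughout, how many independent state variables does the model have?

2  (C1, I1 all integral)

β1 stroke→Sf1  (Sf1 (Sf) sets flow on bond)
β3 stroke→I1  (prefer integral on I1)
β4 stroke→J1  (C1 integral (e out))
β0 stroke→J2  (closing 1-jn rule on J1)
β2 stroke→R1  (J2: bond 0 brought effort, rest push out)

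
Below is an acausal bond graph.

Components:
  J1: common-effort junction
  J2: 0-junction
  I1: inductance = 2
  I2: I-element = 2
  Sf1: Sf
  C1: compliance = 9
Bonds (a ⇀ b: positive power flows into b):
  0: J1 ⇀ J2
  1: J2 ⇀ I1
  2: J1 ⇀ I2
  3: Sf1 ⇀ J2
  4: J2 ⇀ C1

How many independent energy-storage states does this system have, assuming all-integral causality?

3  (C1, I1, I2 all integral)

β3 |Sf1  (source Sf1 imposes f)
β1 |I1  (I1 outputs flow p/I1)
β2 |I2  (prefer integral on I2)
β0 |J1  (J1 needs exactly one e-in)
β4 |J2  (closing 0-jn rule on J2)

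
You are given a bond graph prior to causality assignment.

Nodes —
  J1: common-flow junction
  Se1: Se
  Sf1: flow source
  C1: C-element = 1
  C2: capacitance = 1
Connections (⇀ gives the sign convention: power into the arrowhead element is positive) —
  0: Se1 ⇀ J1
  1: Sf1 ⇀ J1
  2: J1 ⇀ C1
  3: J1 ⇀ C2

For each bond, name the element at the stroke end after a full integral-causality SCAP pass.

#0 →J1
#1 →Sf1
#2 →J1
#3 →J1

b0 →J1  (Se1 fixes effort; stroke away)
b1 →Sf1  (source Sf1 imposes f)
b2 →J1  (J1 flow already set via bond 1)
b3 →J1  (common-f at J1 fixed by 1)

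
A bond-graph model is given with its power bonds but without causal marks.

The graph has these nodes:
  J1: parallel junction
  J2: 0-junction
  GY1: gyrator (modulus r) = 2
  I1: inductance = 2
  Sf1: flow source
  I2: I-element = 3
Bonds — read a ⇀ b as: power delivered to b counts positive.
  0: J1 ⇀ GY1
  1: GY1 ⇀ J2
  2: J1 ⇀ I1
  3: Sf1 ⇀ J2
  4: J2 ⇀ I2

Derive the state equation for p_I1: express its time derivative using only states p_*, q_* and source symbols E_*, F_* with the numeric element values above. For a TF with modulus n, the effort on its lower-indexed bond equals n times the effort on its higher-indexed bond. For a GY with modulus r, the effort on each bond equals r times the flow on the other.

dp_I1/dt = -2*F_Sf1 + 2*p_I2/3

β3 →Sf1  (Sf1 fixes flow; stroke at Sf1)
β2 →I1  (I1 outputs flow p/I1)
β0 →J1  (closing 0-jn rule on J1)
β1 →J2  (GY GY1: same side as bond 0)
β4 →I2  (0-jn J2 has e-setter on 1)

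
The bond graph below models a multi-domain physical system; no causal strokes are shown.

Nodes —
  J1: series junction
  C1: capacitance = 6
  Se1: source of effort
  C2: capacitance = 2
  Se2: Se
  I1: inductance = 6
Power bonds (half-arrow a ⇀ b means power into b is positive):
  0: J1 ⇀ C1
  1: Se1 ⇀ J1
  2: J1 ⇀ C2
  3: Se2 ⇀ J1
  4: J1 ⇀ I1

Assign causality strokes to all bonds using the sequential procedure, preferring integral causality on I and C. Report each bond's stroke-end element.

β1 stroke→J1  (Se1 fixes effort; stroke away)
β3 stroke→J1  (Se2: effort source, stroke at far end)
β0 stroke→J1  (C1 integral (e out))
β2 stroke→J1  (prefer integral on C2)
β4 stroke→I1  (J1: last free bond brings flow in)

β0 stroke at J1
β1 stroke at J1
β2 stroke at J1
β3 stroke at J1
β4 stroke at I1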